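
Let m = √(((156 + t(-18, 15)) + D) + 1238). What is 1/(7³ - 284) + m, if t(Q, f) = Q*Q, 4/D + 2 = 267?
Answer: 1/59 + 3*√13405290/265 ≈ 41.466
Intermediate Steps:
D = 4/265 (D = 4/(-2 + 267) = 4/265 ≈ 0.015094)
t(Q, f) = Q²
m = 3*√13405290/265 (m = √(((156 + (-18)²) + 4/265) + 1238) = √(((156 + 324) + 4/265) + 1238) = √((480 + 4/265) + 1238) = √(127204/265 + 1238) = √(455274/265) = 3*√13405290/265 ≈ 41.449)
1/(7³ - 284) + m = 1/(7³ - 284) + 3*√13405290/265 = 1/(343 - 284) + 3*√13405290/265 = 1/59 + 3*√13405290/265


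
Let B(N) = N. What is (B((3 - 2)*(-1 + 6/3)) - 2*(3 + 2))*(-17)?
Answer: 153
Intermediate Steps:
(B((3 - 2)*(-1 + 6/3)) - 2*(3 + 2))*(-17) = ((3 - 2)*(-1 + 6/3) - 2*(3 + 2))*(-17) = (1*(-1 + 6*(1/3)) - 2*5)*(-17) = (1*(-1 + 2) - 10)*(-17) = (1*1 - 10)*(-17) = (1 - 10)*(-17) = -9*(-17) = 153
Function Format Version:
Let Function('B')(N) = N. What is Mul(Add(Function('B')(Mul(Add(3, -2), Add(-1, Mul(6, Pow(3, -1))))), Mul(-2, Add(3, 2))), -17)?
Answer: 153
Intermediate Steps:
Mul(Add(Function('B')(Mul(Add(3, -2), Add(-1, Mul(6, Pow(3, -1))))), Mul(-2, Add(3, 2))), -17) = Mul(Add(Mul(Add(3, -2), Add(-1, Mul(6, Pow(3, -1)))), Mul(-2, Add(3, 2))), -17) = Mul(Add(Mul(1, Add(-1, Mul(6, Rational(1, 3)))), Mul(-2, 5)), -17) = Mul(Add(Mul(1, Add(-1, 2)), -10), -17) = Mul(Add(Mul(1, 1), -10), -17) = Mul(Add(1, -10), -17) = Mul(-9, -17) = 153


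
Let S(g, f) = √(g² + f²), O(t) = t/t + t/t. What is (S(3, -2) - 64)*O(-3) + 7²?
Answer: -79 + 2*√13 ≈ -71.789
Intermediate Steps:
O(t) = 2 (O(t) = 1 + 1 = 2)
S(g, f) = √(f² + g²)
(S(3, -2) - 64)*O(-3) + 7² = (√((-2)² + 3²) - 64)*2 + 7² = (√(4 + 9) - 64)*2 + 49 = (√13 - 64)*2 + 49 = (-64 + √13)*2 + 49 = (-128 + 2*√13) + 49 = -79 + 2*√13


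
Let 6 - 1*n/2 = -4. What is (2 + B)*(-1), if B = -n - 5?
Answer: 23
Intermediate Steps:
n = 20 (n = 12 - 2*(-4) = 12 + 8 = 20)
B = -25 (B = -1*20 - 5 = -20 - 5 = -25)
(2 + B)*(-1) = (2 - 25)*(-1) = -23*(-1) = 23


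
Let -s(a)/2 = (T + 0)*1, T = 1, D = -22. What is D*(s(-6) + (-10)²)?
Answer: -2156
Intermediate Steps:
s(a) = -2 (s(a) = -2*(1 + 0) = -2)
D*(s(-6) + (-10)²) = -22*(-2 + (-10)²) = -22*(-2 + 100) = -22*98 = -2156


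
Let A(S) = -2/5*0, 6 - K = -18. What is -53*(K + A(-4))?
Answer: -1272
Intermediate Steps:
K = 24 (K = 6 - 1*(-18) = 6 + 18 = 24)
A(S) = 0 (A(S) = -2*1/5*0 = -2/5*0 = 0)
-53*(K + A(-4)) = -53*(24 + 0) = -53*24 = -1272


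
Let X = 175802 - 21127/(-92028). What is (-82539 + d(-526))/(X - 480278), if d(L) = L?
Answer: 7644305820/28020296201 ≈ 0.27281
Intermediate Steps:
X = 16178727583/92028 (X = 175802 - 21127*(-1)/92028 = 175802 - 1*(-21127/92028) = 175802 + 21127/92028 = 16178727583/92028 ≈ 1.7580e+5)
(-82539 + d(-526))/(X - 480278) = (-82539 - 526)/(16178727583/92028 - 480278) = -83065/(-28020296201/92028) = -83065*(-92028/28020296201) = 7644305820/28020296201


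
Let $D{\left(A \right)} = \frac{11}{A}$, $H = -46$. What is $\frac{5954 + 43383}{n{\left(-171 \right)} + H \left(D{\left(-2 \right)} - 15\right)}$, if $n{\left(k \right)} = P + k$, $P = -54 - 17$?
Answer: $\frac{49337}{701} \approx 70.381$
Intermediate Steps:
$P = -71$
$n{\left(k \right)} = -71 + k$
$\frac{5954 + 43383}{n{\left(-171 \right)} + H \left(D{\left(-2 \right)} - 15\right)} = \frac{5954 + 43383}{\left(-71 - 171\right) - 46 \left(\frac{11}{-2} - 15\right)} = \frac{49337}{-242 - 46 \left(11 \left(- \frac{1}{2}\right) - 15\right)} = \frac{49337}{-242 - 46 \left(- \frac{11}{2} - 15\right)} = \frac{49337}{-242 - -943} = \frac{49337}{-242 + 943} = \frac{49337}{701}$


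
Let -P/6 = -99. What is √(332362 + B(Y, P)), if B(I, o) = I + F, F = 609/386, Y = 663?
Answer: √49619627974/386 ≈ 577.08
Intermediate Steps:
P = 594 (P = -6*(-99) = 594)
F = 609/386 (F = 609*(1/386) = 609/386 ≈ 1.5777)
B(I, o) = 609/386 + I (B(I, o) = I + 609/386 = 609/386 + I)
√(332362 + B(Y, P)) = √(332362 + (609/386 + 663)) = √(332362 + 256527/386) = √(128548259/386) = √49619627974/386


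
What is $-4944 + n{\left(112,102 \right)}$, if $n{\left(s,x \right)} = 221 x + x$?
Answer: $17700$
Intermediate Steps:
$n{\left(s,x \right)} = 222 x$
$-4944 + n{\left(112,102 \right)} = -4944 + 222 \cdot 102 = -4944 + 22644 = 17700$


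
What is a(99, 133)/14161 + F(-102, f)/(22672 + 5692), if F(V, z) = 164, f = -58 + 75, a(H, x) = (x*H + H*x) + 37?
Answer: 26796766/14345093 ≈ 1.8680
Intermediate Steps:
a(H, x) = 37 + 2*H*x (a(H, x) = (H*x + H*x) + 37 = 2*H*x + 37 = 37 + 2*H*x)
f = 17
a(99, 133)/14161 + F(-102, f)/(22672 + 5692) = (37 + 2*99*133)/14161 + 164/(22672 + 5692) = (37 + 26334)*(1/14161) + 164/28364 = 26371*(1/14161) + 164*(1/28364) = 26371/14161 + 41/7091 = 26796766/14345093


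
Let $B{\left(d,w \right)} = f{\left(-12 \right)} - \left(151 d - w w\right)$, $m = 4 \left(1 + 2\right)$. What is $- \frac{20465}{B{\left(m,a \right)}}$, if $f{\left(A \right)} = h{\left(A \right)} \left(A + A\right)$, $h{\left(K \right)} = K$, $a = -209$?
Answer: $- \frac{20465}{42157} \approx -0.48545$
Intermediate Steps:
$m = 12$ ($m = 4 \cdot 3 = 12$)
$f{\left(A \right)} = 2 A^{2}$ ($f{\left(A \right)} = A \left(A + A\right) = A 2 A = 2 A^{2}$)
$B{\left(d,w \right)} = 288 + w^{2} - 151 d$ ($B{\left(d,w \right)} = 2 \left(-12\right)^{2} - \left(151 d - w w\right) = 2 \cdot 144 - \left(- w^{2} + 151 d\right) = 288 - \left(- w^{2} + 151 d\right) = 288 + w^{2} - 151 d$)
$- \frac{20465}{B{\left(m,a \right)}} = - \frac{20465}{288 + \left(-209\right)^{2} - 1812} = - \frac{20465}{288 + 43681 - 1812} = - \frac{20465}{42157}$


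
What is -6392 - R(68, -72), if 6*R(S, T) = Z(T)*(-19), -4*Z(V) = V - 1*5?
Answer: -151945/24 ≈ -6331.0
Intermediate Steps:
Z(V) = 5/4 - V/4 (Z(V) = -(V - 1*5)/4 = -(V - 5)/4 = -(-5 + V)/4 = 5/4 - V/4)
R(S, T) = -95/24 + 19*T/24 (R(S, T) = ((5/4 - T/4)*(-19))/6 = (-95/4 + 19*T/4)/6 = -95/24 + 19*T/24)
-6392 - R(68, -72) = -6392 - (-95/24 + (19/24)*(-72)) = -6392 - (-95/24 - 57) = -6392 - 1*(-1463/24) = -6392 + 1463/24 = -151945/24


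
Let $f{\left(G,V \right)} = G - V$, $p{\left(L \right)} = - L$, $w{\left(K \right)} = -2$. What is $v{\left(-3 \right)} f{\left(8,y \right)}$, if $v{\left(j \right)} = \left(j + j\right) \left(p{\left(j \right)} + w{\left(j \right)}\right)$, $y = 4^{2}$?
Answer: $48$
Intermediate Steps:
$y = 16$
$v{\left(j \right)} = 2 j \left(-2 - j\right)$ ($v{\left(j \right)} = \left(j + j\right) \left(- j - 2\right) = 2 j \left(-2 - j\right)$)
$v{\left(-3 \right)} f{\left(8,y \right)} = \left(-2\right) \left(-3\right) \left(2 - 3\right) \left(8 - 16\right) = \left(-2\right) \left(-3\right) \left(-1\right) \left(8 - 16\right) = \left(-6\right) \left(-8\right) = 48$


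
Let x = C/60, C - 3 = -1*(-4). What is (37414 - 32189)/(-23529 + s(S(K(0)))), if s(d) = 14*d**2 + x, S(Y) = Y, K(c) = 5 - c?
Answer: -313500/1390733 ≈ -0.22542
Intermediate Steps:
C = 7 (C = 3 - 1*(-4) = 3 + 4 = 7)
x = 7/60 ≈ 0.11667
s(d) = 7/60 + 14*d**2 (s(d) = 14*d**2 + 7/60 = 7/60 + 14*d**2)
(37414 - 32189)/(-23529 + s(S(K(0)))) = (37414 - 32189)/(-23529 + (7/60 + 14*(5 - 1*0)**2)) = 5225/(-23529 + (7/60 + 14*(5 + 0)**2)) = 5225/(-23529 + (7/60 + 14*5**2)) = 5225/(-23529 + (7/60 + 14*25)) = 5225/(-23529 + (7/60 + 350)) = 5225/(-23529 + 21007/60) = 5225/(-1390733/60) = 5225*(-60/1390733) = -313500/1390733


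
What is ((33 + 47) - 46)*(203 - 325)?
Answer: -4148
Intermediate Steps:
((33 + 47) - 46)*(203 - 325) = (80 - 46)*(-122) = 34*(-122) = -4148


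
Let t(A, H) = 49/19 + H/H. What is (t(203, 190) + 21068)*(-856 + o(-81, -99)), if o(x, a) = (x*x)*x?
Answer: -213110426920/19 ≈ -1.1216e+10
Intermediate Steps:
o(x, a) = x³ (o(x, a) = x²*x = x³)
t(A, H) = 68/19 (t(A, H) = 49*(1/19) + 1 = 49/19 + 1 = 68/19)
(t(203, 190) + 21068)*(-856 + o(-81, -99)) = (68/19 + 21068)*(-856 + (-81)³) = 400360*(-856 - 531441)/19 = (400360/19)*(-532297) = -213110426920/19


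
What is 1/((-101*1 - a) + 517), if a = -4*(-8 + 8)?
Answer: 1/416 ≈ 0.0024038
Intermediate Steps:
a = 0 (a = -4*0 = 0)
1/((-101*1 - a) + 517) = 1/((-101*1 - 1*0) + 517) = 1/((-101 + 0) + 517) = 1/(-101 + 517) = 1/416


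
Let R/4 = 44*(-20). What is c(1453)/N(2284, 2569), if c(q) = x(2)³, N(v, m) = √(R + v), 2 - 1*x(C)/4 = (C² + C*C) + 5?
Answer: 42592*I*√309/309 ≈ 2423.0*I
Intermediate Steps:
R = -3520 (R = 4*(44*(-20)) = 4*(-880) = -3520)
x(C) = -12 - 8*C² (x(C) = 8 - 4*((C² + C*C) + 5) = 8 - 4*((C² + C²) + 5) = 8 - 4*(2*C² + 5) = 8 - 4*(5 + 2*C²) = 8 + (-20 - 8*C²) = -12 - 8*C²)
N(v, m) = √(-3520 + v)
c(q) = -85184 (c(q) = (-12 - 8*2²)³ = (-12 - 8*4)³ = (-12 - 32)³ = (-44)³ = -85184)
c(1453)/N(2284, 2569) = -85184/√(-3520 + 2284) = -85184*(-I*√309/618) = -(-42592)*I*√309/309 = 42592*I*√309/309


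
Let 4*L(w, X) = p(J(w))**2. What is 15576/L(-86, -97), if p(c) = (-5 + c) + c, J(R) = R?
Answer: 352/177 ≈ 1.9887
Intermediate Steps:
p(c) = -5 + 2*c
L(w, X) = (-5 + 2*w)**2/4
15576/L(-86, -97) = 15576/(((-5 + 2*(-86))**2/4)) = 15576/(((-5 - 172)**2/4)) = 15576/(((1/4)*(-177)**2)) = 15576/(((1/4)*31329)) = 15576/(31329/4) = 15576*(4/31329) = 352/177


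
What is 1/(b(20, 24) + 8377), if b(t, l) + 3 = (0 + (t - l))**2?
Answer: 1/8390 ≈ 0.00011919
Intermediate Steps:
b(t, l) = -3 + (t - l)**2 (b(t, l) = -3 + (0 + (t - l))**2 = -3 + (t - l)**2)
1/(b(20, 24) + 8377) = 1/((-3 + (24 - 1*20)**2) + 8377) = 1/((-3 + (24 - 20)**2) + 8377) = 1/((-3 + 4**2) + 8377) = 1/((-3 + 16) + 8377) = 1/(13 + 8377) = 1/8390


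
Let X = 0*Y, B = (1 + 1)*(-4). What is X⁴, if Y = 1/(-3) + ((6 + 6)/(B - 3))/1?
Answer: 0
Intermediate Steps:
B = -8 (B = 2*(-4) = -8)
Y = -47/33 (Y = 1/(-3) + ((6 + 6)/(-8 - 3))/1 = 1*(-⅓) + (12/(-11))*1 = -⅓ + (12*(-1/11))*1 = -⅓ - 12/11*1 = -⅓ - 12/11 = -47/33 ≈ -1.4242)
X = 0 (X = 0*(-47/33) = 0)
X⁴ = 0⁴ = 0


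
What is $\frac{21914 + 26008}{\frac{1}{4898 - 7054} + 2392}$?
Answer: $\frac{103319832}{5157151} \approx 20.034$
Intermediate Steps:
$\frac{21914 + 26008}{\frac{1}{4898 - 7054} + 2392} = \frac{47922}{\frac{1}{-2156} + 2392} = \frac{47922}{- \frac{1}{2156} + 2392} = \frac{47922}{\frac{5157151}{2156}} = 47922 \cdot \frac{2156}{5157151} = \frac{103319832}{5157151}$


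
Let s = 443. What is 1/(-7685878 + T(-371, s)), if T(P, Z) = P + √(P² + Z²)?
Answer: -7686249/59078423356111 - √333890/59078423356111 ≈ -1.3011e-7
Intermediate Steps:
1/(-7685878 + T(-371, s)) = 1/(-7685878 + (-371 + √((-371)² + 443²))) = 1/(-7685878 + (-371 + √(137641 + 196249))) = 1/(-7685878 + (-371 + √333890)) = 1/(-7686249 + √333890)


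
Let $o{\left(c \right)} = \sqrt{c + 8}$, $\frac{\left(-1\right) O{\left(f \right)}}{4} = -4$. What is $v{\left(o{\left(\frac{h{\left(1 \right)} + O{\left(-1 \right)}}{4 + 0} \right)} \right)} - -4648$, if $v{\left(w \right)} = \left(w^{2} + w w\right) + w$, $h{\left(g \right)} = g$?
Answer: $4676$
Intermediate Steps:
$O{\left(f \right)} = 16$ ($O{\left(f \right)} = \left(-4\right) \left(-4\right) = 16$)
$o{\left(c \right)} = \sqrt{8 + c}$
$v{\left(w \right)} = w + 2 w^{2}$ ($v{\left(w \right)} = \left(w^{2} + w^{2}\right) + w = 2 w^{2} + w = w + 2 w^{2}$)
$v{\left(o{\left(\frac{h{\left(1 \right)} + O{\left(-1 \right)}}{4 + 0} \right)} \right)} - -4648 = \sqrt{8 + \frac{1 + 16}{4 + 0}} \left(1 + 2 \sqrt{8 + \frac{1 + 16}{4 + 0}}\right) - -4648 = \sqrt{8 + \frac{17}{4}} \left(1 + 2 \sqrt{8 + \frac{17}{4}}\right) + 4648 = \sqrt{\frac{49}{4}} \left(1 + 2 \sqrt{\frac{49}{4}}\right) + 4648 = \frac{7 \left(1 + 2 \cdot \frac{7}{2}\right)}{2} + 4648 = \frac{7 \left(1 + 7\right)}{2} + 4648 = \frac{7}{2} \cdot 8 + 4648 = 28 + 4648 = 4676$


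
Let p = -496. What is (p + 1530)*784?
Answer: 810656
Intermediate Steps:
(p + 1530)*784 = (-496 + 1530)*784 = 1034*784 = 810656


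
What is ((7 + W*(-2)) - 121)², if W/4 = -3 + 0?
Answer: 8100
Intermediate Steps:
W = -12 (W = 4*(-3 + 0) = 4*(-3) = -12)
((7 + W*(-2)) - 121)² = ((7 - 12*(-2)) - 121)² = ((7 + 24) - 121)² = (31 - 121)² = (-90)² = 8100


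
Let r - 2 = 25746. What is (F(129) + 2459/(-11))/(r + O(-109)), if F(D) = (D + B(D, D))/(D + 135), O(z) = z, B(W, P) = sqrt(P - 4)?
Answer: -19629/2256232 + 5*sqrt(5)/6768696 ≈ -0.0086983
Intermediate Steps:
r = 25748 (r = 2 + 25746 = 25748)
B(W, P) = sqrt(-4 + P)
F(D) = (D + sqrt(-4 + D))/(135 + D) (F(D) = (D + sqrt(-4 + D))/(D + 135) = (D + sqrt(-4 + D))/(135 + D))
(F(129) + 2459/(-11))/(r + O(-109)) = ((129 + sqrt(-4 + 129))/(135 + 129) + 2459/(-11))/(25748 - 109) = ((129 + sqrt(125))/264 + 2459*(-1/11))/25639 = ((129 + 5*sqrt(5))/264 - 2459/11)*(1/25639) = ((43/88 + 5*sqrt(5)/264) - 2459/11)*(1/25639) = (-19629/88 + 5*sqrt(5)/264)*(1/25639) = -19629/2256232 + 5*sqrt(5)/6768696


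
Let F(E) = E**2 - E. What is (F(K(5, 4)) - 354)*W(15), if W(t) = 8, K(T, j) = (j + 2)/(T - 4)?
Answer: -2592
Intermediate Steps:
K(T, j) = (2 + j)/(-4 + T)
(F(K(5, 4)) - 354)*W(15) = (((2 + 4)/(-4 + 5))*(-1 + (2 + 4)/(-4 + 5)) - 354)*8 = ((6/1)*(-1 + 6/1) - 354)*8 = ((1*6)*(-1 + 1*6) - 354)*8 = (6*(-1 + 6) - 354)*8 = (6*5 - 354)*8 = (30 - 354)*8 = -324*8 = -2592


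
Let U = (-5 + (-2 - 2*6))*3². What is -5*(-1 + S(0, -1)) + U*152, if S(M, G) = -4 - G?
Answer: -25972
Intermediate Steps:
U = -171 (U = (-5 + (-2 - 12))*9 = (-5 - 14)*9 = -19*9 = -171)
-5*(-1 + S(0, -1)) + U*152 = -5*(-1 + (-4 - 1*(-1))) - 171*152 = -5*(-1 + (-4 + 1)) - 25992 = -5*(-1 - 3) - 25992 = -5*(-4) - 25992 = 20 - 25992 = -25972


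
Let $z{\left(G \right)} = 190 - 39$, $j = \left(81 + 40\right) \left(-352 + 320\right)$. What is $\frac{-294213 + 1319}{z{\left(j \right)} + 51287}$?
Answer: $- \frac{146447}{25719} \approx -5.6941$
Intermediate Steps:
$j = -3872$ ($j = 121 \left(-32\right) = -3872$)
$z{\left(G \right)} = 151$
$\frac{-294213 + 1319}{z{\left(j \right)} + 51287} = \frac{-294213 + 1319}{151 + 51287} = - \frac{292894}{51438} = \left(-292894\right) \frac{1}{51438} = - \frac{146447}{25719}$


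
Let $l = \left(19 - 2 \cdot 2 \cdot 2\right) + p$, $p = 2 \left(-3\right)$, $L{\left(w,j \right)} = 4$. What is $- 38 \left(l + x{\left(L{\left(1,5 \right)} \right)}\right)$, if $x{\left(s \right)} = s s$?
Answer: $-798$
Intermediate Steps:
$p = -6$
$x{\left(s \right)} = s^{2}$
$l = 5$ ($l = \left(19 - 2 \cdot 2 \cdot 2\right) - 6 = \left(19 - 8\right) - 6 = 11 - 6 = 5$)
$- 38 \left(l + x{\left(L{\left(1,5 \right)} \right)}\right) = - 38 \left(5 + 4^{2}\right) = - 38 \left(5 + 16\right) = \left(-38\right) 21 = -798$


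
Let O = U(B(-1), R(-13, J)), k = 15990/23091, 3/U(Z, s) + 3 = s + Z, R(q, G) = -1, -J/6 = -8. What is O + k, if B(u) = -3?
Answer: 14219/53879 ≈ 0.26391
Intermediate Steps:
J = 48 (J = -6*(-8) = 48)
U(Z, s) = 3/(-3 + Z + s) (U(Z, s) = 3/(-3 + (s + Z)) = 3/(-3 + (Z + s)) = 3/(-3 + Z + s))
k = 5330/7697 (k = 15990*(1/23091) = 5330/7697 ≈ 0.69248)
O = -3/7 (O = 3/(-3 - 3 - 1) = 3/(-7) = 3*(-⅐) = -3/7 ≈ -0.42857)
O + k = -3/7 + 5330/7697 = 14219/53879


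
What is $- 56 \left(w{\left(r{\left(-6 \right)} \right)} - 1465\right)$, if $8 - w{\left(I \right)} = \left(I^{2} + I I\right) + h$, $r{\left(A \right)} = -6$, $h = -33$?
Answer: $83776$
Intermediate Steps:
$w{\left(I \right)} = 41 - 2 I^{2}$ ($w{\left(I \right)} = 8 - \left(\left(I^{2} + I I\right) - 33\right) = 8 - \left(\left(I^{2} + I^{2}\right) - 33\right) = 8 - \left(2 I^{2} - 33\right) = 8 - \left(-33 + 2 I^{2}\right) = 41 - 2 I^{2}$)
$- 56 \left(w{\left(r{\left(-6 \right)} \right)} - 1465\right) = - 56 \left(\left(41 - 2 \left(-6\right)^{2}\right) - 1465\right) = - 56 \left(\left(41 - 72\right) - 1465\right) = - 56 \left(-31 - 1465\right) = \left(-56\right) \left(-1496\right) = 83776$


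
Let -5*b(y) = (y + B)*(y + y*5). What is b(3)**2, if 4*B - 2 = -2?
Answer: 2916/25 ≈ 116.64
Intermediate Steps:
B = 0 (B = 1/2 + (1/4)*(-2) = 1/2 - 1/2 = 0)
b(y) = -6*y**2/5 (b(y) = -(y + 0)*(y + y*5)/5 = -y*(y + 5*y)/5 = -y*6*y/5 = -6*y**2/5)
b(3)**2 = (-6/5*3**2)**2 = (-6/5*9)**2 = (-54/5)**2 = 2916/25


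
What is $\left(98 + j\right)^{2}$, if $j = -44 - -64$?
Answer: $13924$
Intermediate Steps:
$j = 20$ ($j = -44 + 64 = 20$)
$\left(98 + j\right)^{2} = \left(98 + 20\right)^{2} = 118^{2} = 13924$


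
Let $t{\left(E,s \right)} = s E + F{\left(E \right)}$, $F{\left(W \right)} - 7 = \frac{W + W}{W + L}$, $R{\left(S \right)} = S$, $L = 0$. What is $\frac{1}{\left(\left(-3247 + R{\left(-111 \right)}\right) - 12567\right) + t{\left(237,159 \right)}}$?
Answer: $\frac{1}{21767} \approx 4.5941 \cdot 10^{-5}$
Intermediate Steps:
$F{\left(W \right)} = 9$ ($F{\left(W \right)} = 7 + \frac{W + W}{W + 0} = 7 + \frac{2 W}{W} = 7 + 2 = 9$)
$t{\left(E,s \right)} = 9 + E s$ ($t{\left(E,s \right)} = s E + 9 = E s + 9 = 9 + E s$)
$\frac{1}{\left(\left(-3247 + R{\left(-111 \right)}\right) - 12567\right) + t{\left(237,159 \right)}} = \frac{1}{\left(\left(-3247 - 111\right) - 12567\right) + \left(9 + 237 \cdot 159\right)} = \frac{1}{\left(-3358 - 12567\right) + \left(9 + 37683\right)} = \frac{1}{-15925 + 37692} = \frac{1}{21767}$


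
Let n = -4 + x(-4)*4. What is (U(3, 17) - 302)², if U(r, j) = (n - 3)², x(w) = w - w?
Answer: 64009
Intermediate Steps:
x(w) = 0
n = -4 (n = -4 + 0*4 = -4 + 0 = -4)
U(r, j) = 49 (U(r, j) = (-4 - 3)² = (-7)² = 49)
(U(3, 17) - 302)² = (49 - 302)² = (-253)² = 64009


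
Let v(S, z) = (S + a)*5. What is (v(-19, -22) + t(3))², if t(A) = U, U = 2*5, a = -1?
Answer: 8100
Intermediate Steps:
v(S, z) = -5 + 5*S (v(S, z) = (S - 1)*5 = (-1 + S)*5 = -5 + 5*S)
U = 10
t(A) = 10
(v(-19, -22) + t(3))² = ((-5 + 5*(-19)) + 10)² = ((-5 - 95) + 10)² = (-100 + 10)² = (-90)² = 8100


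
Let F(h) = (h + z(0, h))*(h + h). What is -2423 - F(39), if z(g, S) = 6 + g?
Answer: -5933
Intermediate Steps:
F(h) = 2*h*(6 + h) (F(h) = (h + (6 + 0))*(h + h) = (h + 6)*(2*h) = (6 + h)*(2*h) = 2*h*(6 + h))
-2423 - F(39) = -2423 - 2*39*(6 + 39) = -2423 - 2*39*45 = -2423 - 1*3510 = -2423 - 3510 = -5933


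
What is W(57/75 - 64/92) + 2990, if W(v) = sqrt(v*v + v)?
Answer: 2990 + 6*sqrt(629)/575 ≈ 2990.3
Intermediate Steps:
W(v) = sqrt(v + v**2) (W(v) = sqrt(v**2 + v) = sqrt(v + v**2))
W(57/75 - 64/92) + 2990 = sqrt((57/75 - 64/92)*(1 + (57/75 - 64/92))) + 2990 = sqrt((57*(1/75) - 64*1/92)*(1 + (57*(1/75) - 64*1/92))) + 2990 = sqrt((19/25 - 16/23)*(1 + (19/25 - 16/23))) + 2990 = sqrt(37*(1 + 37/575)/575) + 2990 = sqrt((37/575)*(612/575)) + 2990 = sqrt(22644/330625) + 2990 = 6*sqrt(629)/575 + 2990 = 2990 + 6*sqrt(629)/575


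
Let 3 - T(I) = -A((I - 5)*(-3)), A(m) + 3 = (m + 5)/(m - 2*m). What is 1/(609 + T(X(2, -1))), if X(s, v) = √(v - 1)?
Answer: 147669/89737177 + 15*I*√2/89737177 ≈ 0.0016456 + 2.3639e-7*I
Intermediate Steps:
X(s, v) = √(-1 + v)
A(m) = -3 - (5 + m)/m (A(m) = -3 + (m + 5)/(m - 2*m) = -3 + (5 + m)/((-m)) = -3 + (5 + m)*(-1/m) = -3 - (5 + m)/m)
T(I) = -1 - 5/(15 - 3*I) (T(I) = 3 - (-1)*(-4 - 5*(-1/(3*(I - 5)))) = 3 - (-1)*(-4 - 5*(-1/(3*(-5 + I)))) = 3 - (-1)*(-4 - 5/(15 - 3*I)) = 3 - (4 + 5/(15 - 3*I)) = 3 + (-4 - 5/(15 - 3*I)) = -1 - 5/(15 - 3*I))
1/(609 + T(X(2, -1))) = 1/(609 + (20/3 - √(-1 - 1))/(-5 + √(-1 - 1))) = 1/(609 + (20/3 - √(-2))/(-5 + √(-2))) = 1/(609 + (20/3 - I*√2)/(-5 + I*√2))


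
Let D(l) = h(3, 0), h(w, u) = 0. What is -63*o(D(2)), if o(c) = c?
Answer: 0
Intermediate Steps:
D(l) = 0
-63*o(D(2)) = -63*0 = 0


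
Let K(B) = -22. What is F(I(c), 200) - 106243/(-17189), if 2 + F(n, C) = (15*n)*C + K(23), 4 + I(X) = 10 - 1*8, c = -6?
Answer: -103440293/17189 ≈ -6017.8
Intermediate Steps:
I(X) = -2 (I(X) = -4 + (10 - 1*8) = -4 + (10 - 8) = -4 + 2 = -2)
F(n, C) = -24 + 15*C*n (F(n, C) = -2 + ((15*n)*C - 22) = -2 + (15*C*n - 22) = -2 + (-22 + 15*C*n) = -24 + 15*C*n)
F(I(c), 200) - 106243/(-17189) = (-24 + 15*200*(-2)) - 106243/(-17189) = (-24 - 6000) - 106243*(-1)/17189 = -6024 - 1*(-106243/17189) = -6024 + 106243/17189 = -103440293/17189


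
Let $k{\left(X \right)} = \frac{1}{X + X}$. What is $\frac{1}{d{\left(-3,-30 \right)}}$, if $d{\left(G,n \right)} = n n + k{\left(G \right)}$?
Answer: $\frac{6}{5399} \approx 0.0011113$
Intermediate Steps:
$k{\left(X \right)} = \frac{1}{2 X}$
$d{\left(G,n \right)} = n^{2} + \frac{1}{2 G}$ ($d{\left(G,n \right)} = n n + \frac{1}{2 G} = n^{2} + \frac{1}{2 G}$)
$\frac{1}{d{\left(-3,-30 \right)}} = \frac{1}{\left(-30\right)^{2} + \frac{1}{2 \left(-3\right)}} = \frac{1}{900 + \frac{1}{2} \left(- \frac{1}{3}\right)} = \frac{1}{900 - \frac{1}{6}} = \frac{1}{\frac{5399}{6}} = \frac{6}{5399}$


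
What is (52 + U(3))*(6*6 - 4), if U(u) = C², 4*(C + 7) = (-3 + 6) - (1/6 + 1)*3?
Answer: 6577/2 ≈ 3288.5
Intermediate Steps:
C = -57/8 (C = -7 + ((-3 + 6) - (1/6 + 1)*3)/4 = -7 + (3 - (⅙ + 1)*3)/4 = -7 + (3 - 7*3/6)/4 = -7 + (3 - 1*7/2)/4 = -7 + (3 - 7/2)/4 = -7 + (¼)*(-½) = -7 - ⅛ = -57/8 ≈ -7.1250)
U(u) = 3249/64 (U(u) = (-57/8)² = 3249/64)
(52 + U(3))*(6*6 - 4) = (52 + 3249/64)*(6*6 - 4) = 6577*(36 - 4)/64 = (6577/64)*32 = 6577/2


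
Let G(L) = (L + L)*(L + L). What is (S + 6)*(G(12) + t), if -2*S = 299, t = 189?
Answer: -219555/2 ≈ -1.0978e+5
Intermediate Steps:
S = -299/2 (S = -½*299 = -299/2 ≈ -149.50)
G(L) = 4*L² (G(L) = (2*L)*(2*L) = 4*L²)
(S + 6)*(G(12) + t) = (-299/2 + 6)*(4*12² + 189) = -287*(4*144 + 189)/2 = -287*(576 + 189)/2 = -287/2*765 = -219555/2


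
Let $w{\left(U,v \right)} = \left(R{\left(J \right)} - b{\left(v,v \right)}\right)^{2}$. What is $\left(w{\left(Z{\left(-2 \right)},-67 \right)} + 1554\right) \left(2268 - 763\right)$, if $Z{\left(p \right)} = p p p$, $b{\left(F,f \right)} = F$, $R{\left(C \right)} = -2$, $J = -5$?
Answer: $8697395$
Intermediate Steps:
$Z{\left(p \right)} = p^{3}$ ($Z{\left(p \right)} = p^{2} p = p^{3}$)
$w{\left(U,v \right)} = \left(-2 - v\right)^{2}$
$\left(w{\left(Z{\left(-2 \right)},-67 \right)} + 1554\right) \left(2268 - 763\right) = \left(\left(2 - 67\right)^{2} + 1554\right) \left(2268 - 763\right) = \left(\left(-65\right)^{2} + 1554\right) 1505 = \left(4225 + 1554\right) 1505 = 5779 \cdot 1505 = 8697395$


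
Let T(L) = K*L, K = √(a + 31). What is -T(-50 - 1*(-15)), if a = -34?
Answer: 35*I*√3 ≈ 60.622*I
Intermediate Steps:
K = I*√3 (K = √(-34 + 31) = √(-3) = I*√3 ≈ 1.732*I)
T(L) = I*L*√3 (T(L) = (I*√3)*L = I*L*√3)
-T(-50 - 1*(-15)) = -I*(-50 - 1*(-15))*√3 = -I*(-50 + 15)*√3 = -I*(-35)*√3 = -(-35)*I*√3 = 35*I*√3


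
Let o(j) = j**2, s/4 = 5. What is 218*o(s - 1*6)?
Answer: 42728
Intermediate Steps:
s = 20 (s = 4*5 = 20)
218*o(s - 1*6) = 218*(20 - 1*6)**2 = 218*(20 - 6)**2 = 218*14**2 = 218*196 = 42728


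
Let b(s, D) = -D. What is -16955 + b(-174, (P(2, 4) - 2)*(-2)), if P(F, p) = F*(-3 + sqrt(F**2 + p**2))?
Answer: -16971 + 8*sqrt(5) ≈ -16953.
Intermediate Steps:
-16955 + b(-174, (P(2, 4) - 2)*(-2)) = -16955 - (2*(-3 + sqrt(2**2 + 4**2)) - 2)*(-2) = -16955 - (2*(-3 + sqrt(4 + 16)) - 2)*(-2) = -16955 - (2*(-3 + sqrt(20)) - 2)*(-2) = -16955 - (2*(-3 + 2*sqrt(5)) - 2)*(-2) = -16955 - ((-6 + 4*sqrt(5)) - 2)*(-2) = -16955 - (-8 + 4*sqrt(5))*(-2) = -16955 - (16 - 8*sqrt(5)) = -16955 + (-16 + 8*sqrt(5)) = -16971 + 8*sqrt(5)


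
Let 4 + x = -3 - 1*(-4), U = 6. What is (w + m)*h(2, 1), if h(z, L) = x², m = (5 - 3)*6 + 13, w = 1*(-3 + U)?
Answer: 252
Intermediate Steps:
x = -3 (x = -4 + (-3 - 1*(-4)) = -4 + (-3 + 4) = -4 + 1 = -3)
w = 3 (w = 1*(-3 + 6) = 1*3 = 3)
m = 25 (m = 2*6 + 13 = 12 + 13 = 25)
h(z, L) = 9 (h(z, L) = (-3)² = 9)
(w + m)*h(2, 1) = (3 + 25)*9 = 28*9 = 252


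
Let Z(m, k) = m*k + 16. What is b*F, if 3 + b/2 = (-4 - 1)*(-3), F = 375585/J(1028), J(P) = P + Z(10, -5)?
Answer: 643860/71 ≈ 9068.5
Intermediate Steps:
Z(m, k) = 16 + k*m (Z(m, k) = k*m + 16 = 16 + k*m)
J(P) = -34 + P (J(P) = P + (16 - 5*10) = P + (16 - 50) = P - 34 = -34 + P)
F = 53655/142 (F = 375585/(-34 + 1028) = 375585/994 = 375585*(1/994) = 53655/142 ≈ 377.85)
b = 24 (b = -6 + 2*((-4 - 1)*(-3)) = -6 + 2*(-5*(-3)) = -6 + 2*15 = -6 + 30 = 24)
b*F = 24*(53655/142) = 643860/71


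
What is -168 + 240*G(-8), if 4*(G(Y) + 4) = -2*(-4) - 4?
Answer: -888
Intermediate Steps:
G(Y) = -3 (G(Y) = -4 + (-2*(-4) - 4)/4 = -4 + (8 - 4)/4 = -4 + (¼)*4 = -4 + 1 = -3)
-168 + 240*G(-8) = -168 + 240*(-3) = -168 - 720 = -888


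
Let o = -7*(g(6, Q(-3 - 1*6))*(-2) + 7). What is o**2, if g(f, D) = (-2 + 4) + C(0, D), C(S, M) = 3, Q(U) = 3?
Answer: 441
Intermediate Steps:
g(f, D) = 5 (g(f, D) = (-2 + 4) + 3 = 2 + 3 = 5)
o = 21 (o = -7*(5*(-2) + 7) = -7*(-10 + 7) = -7*(-3) = 21)
o**2 = 21**2 = 441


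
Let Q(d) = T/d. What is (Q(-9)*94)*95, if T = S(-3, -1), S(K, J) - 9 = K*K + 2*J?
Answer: -142880/9 ≈ -15876.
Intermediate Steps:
S(K, J) = 9 + K² + 2*J (S(K, J) = 9 + (K*K + 2*J) = 9 + (K² + 2*J) = 9 + K² + 2*J)
T = 16 (T = 9 + (-3)² + 2*(-1) = 9 + 9 - 2 = 16)
Q(d) = 16/d
(Q(-9)*94)*95 = ((16/(-9))*94)*95 = ((16*(-⅑))*94)*95 = -16/9*94*95 = -1504/9*95 = -142880/9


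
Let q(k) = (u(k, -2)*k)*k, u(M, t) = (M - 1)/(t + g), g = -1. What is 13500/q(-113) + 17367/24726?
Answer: 1460108579/1999599862 ≈ 0.73020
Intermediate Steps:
u(M, t) = (-1 + M)/(-1 + t) (u(M, t) = (M - 1)/(t - 1) = (-1 + M)/(-1 + t))
q(k) = k²*(⅓ - k/3) (q(k) = (((-1 + k)/(-1 - 2))*k)*k = (((-1 + k)/(-3))*k)*k = ((-(-1 + k)/3)*k)*k = ((⅓ - k/3)*k)*k = (k*(⅓ - k/3))*k = k²*(⅓ - k/3))
13500/q(-113) + 17367/24726 = 13500/(((⅓)*(-113)²*(1 - 1*(-113)))) + 17367/24726 = 13500/(((⅓)*12769*(1 + 113))) + 17367*(1/24726) = 13500/(((⅓)*12769*114)) + 5789/8242 = 13500/485222 + 5789/8242 = 13500*(1/485222) + 5789/8242 = 6750/242611 + 5789/8242 = 1460108579/1999599862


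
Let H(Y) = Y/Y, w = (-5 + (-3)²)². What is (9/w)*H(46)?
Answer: 9/16 ≈ 0.56250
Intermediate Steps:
w = 16 (w = (-5 + 9)² = 4² = 16)
H(Y) = 1
(9/w)*H(46) = (9/16)*1 = 9/16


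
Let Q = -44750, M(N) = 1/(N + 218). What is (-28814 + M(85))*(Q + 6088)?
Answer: 337544042342/303 ≈ 1.1140e+9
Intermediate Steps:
M(N) = 1/(218 + N)
(-28814 + M(85))*(Q + 6088) = (-28814 + 1/(218 + 85))*(-44750 + 6088) = (-28814 + 1/303)*(-38662) = -8730641/303*(-38662) = 337544042342/303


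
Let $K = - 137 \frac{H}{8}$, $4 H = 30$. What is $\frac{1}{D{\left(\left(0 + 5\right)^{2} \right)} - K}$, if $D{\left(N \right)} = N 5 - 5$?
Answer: $\frac{16}{3975} \approx 0.0040252$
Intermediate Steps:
$H = \frac{15}{2}$ ($H = \frac{1}{4} \cdot 30 = \frac{15}{2} \approx 7.5$)
$D{\left(N \right)} = -5 + 5 N$ ($D{\left(N \right)} = 5 N - 5 = -5 + 5 N$)
$K = - \frac{2055}{16}$ ($K = - 137 \frac{15}{2 \cdot 8} = - 137 \cdot \frac{15}{2} \cdot \frac{1}{8} = \left(-137\right) \frac{15}{16} = - \frac{2055}{16} \approx -128.44$)
$\frac{1}{D{\left(\left(0 + 5\right)^{2} \right)} - K} = \frac{1}{\left(-5 + 5 \left(0 + 5\right)^{2}\right) - - \frac{2055}{16}} = \frac{1}{\left(-5 + 5 \cdot 5^{2}\right) + \frac{2055}{16}} = \frac{1}{\left(-5 + 5 \cdot 25\right) + \frac{2055}{16}} = \frac{1}{\left(-5 + 125\right) + \frac{2055}{16}} = \frac{1}{120 + \frac{2055}{16}} = \frac{1}{\frac{3975}{16}} = \frac{16}{3975}$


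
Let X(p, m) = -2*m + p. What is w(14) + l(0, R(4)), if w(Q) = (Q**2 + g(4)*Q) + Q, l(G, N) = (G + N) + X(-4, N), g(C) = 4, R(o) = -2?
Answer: 264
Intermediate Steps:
X(p, m) = p - 2*m
l(G, N) = -4 + G - N (l(G, N) = (G + N) + (-4 - 2*N) = -4 + G - N)
w(Q) = Q**2 + 5*Q (w(Q) = (Q**2 + 4*Q) + Q = Q**2 + 5*Q)
w(14) + l(0, R(4)) = 14*(5 + 14) + (-4 + 0 - 1*(-2)) = 14*19 + (-4 + 0 + 2) = 266 - 2 = 264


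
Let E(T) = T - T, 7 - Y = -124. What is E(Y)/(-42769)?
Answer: 0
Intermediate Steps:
Y = 131 (Y = 7 - 1*(-124) = 7 + 124 = 131)
E(T) = 0
E(Y)/(-42769) = 0/(-42769) = 0*(-1/42769) = 0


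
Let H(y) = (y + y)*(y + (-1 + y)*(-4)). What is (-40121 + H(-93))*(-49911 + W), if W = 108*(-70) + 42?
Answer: 5327056611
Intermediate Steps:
W = -7518 (W = -7560 + 42 = -7518)
H(y) = 2*y*(4 - 3*y) (H(y) = (2*y)*(y + (4 - 4*y)) = (2*y)*(4 - 3*y) = 2*y*(4 - 3*y))
(-40121 + H(-93))*(-49911 + W) = (-40121 + 2*(-93)*(4 - 3*(-93)))*(-49911 - 7518) = (-40121 + 2*(-93)*(4 + 279))*(-57429) = (-40121 + 2*(-93)*283)*(-57429) = (-40121 - 52638)*(-57429) = -92759*(-57429) = 5327056611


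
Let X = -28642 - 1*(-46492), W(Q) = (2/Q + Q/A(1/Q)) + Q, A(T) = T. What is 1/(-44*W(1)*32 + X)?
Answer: 1/12218 ≈ 8.1846e-5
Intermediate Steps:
W(Q) = Q + Q² + 2/Q (W(Q) = (2/Q + Q/(1/Q)) + Q = (2/Q + Q*Q) + Q = (2/Q + Q²) + Q = (Q² + 2/Q) + Q = Q + Q² + 2/Q)
X = 17850 (X = -28642 + 46492 = 17850)
1/(-44*W(1)*32 + X) = 1/(-44*(1 + 1² + 2/1)*32 + 17850) = 1/(-44*(1 + 1 + 2*1)*32 + 17850) = 1/(-44*(1 + 1 + 2)*32 + 17850) = 1/(-44*4*32 + 17850) = 1/(-176*32 + 17850) = 1/(-5632 + 17850) = 1/12218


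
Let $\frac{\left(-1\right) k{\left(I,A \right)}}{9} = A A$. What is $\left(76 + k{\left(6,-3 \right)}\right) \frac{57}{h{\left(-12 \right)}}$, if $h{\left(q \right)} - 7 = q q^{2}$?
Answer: $\frac{285}{1721} \approx 0.1656$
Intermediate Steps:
$h{\left(q \right)} = 7 + q^{3}$ ($h{\left(q \right)} = 7 + q q^{2} = 7 + q^{3}$)
$k{\left(I,A \right)} = - 9 A^{2}$ ($k{\left(I,A \right)} = - 9 A A = - 9 A^{2}$)
$\left(76 + k{\left(6,-3 \right)}\right) \frac{57}{h{\left(-12 \right)}} = \left(76 - 9 \left(-3\right)^{2}\right) \frac{57}{7 + \left(-12\right)^{3}} = \left(76 - 81\right) \frac{57}{7 - 1728} = \left(76 - 81\right) \frac{57}{-1721} = - 5 \cdot 57 \left(- \frac{1}{1721}\right) = \left(-5\right) \left(- \frac{57}{1721}\right) = \frac{285}{1721}$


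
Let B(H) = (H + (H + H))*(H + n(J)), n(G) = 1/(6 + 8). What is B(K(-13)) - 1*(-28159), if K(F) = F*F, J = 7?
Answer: 1594295/14 ≈ 1.1388e+5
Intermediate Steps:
n(G) = 1/14
K(F) = F²
B(H) = 3*H*(1/14 + H) (B(H) = (H + (H + H))*(H + 1/14) = (H + 2*H)*(1/14 + H) = (3*H)*(1/14 + H) = 3*H*(1/14 + H))
B(K(-13)) - 1*(-28159) = (3/14)*(-13)²*(1 + 14*(-13)²) - 1*(-28159) = (3/14)*169*(1 + 14*169) + 28159 = (3/14)*169*(1 + 2366) + 28159 = (3/14)*169*2367 + 28159 = 1200069/14 + 28159 = 1594295/14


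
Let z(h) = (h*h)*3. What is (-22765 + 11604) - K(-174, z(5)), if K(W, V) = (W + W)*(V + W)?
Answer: -45613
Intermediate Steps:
z(h) = 3*h**2 (z(h) = h**2*3 = 3*h**2)
K(W, V) = 2*W*(V + W) (K(W, V) = (2*W)*(V + W) = 2*W*(V + W))
(-22765 + 11604) - K(-174, z(5)) = (-22765 + 11604) - 2*(-174)*(3*5**2 - 174) = -11161 - 2*(-174)*(3*25 - 174) = -11161 - 2*(-174)*(75 - 174) = -11161 - 2*(-174)*(-99) = -11161 - 1*34452 = -11161 - 34452 = -45613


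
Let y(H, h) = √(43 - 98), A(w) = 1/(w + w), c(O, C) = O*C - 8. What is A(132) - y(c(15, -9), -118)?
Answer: 1/264 - I*√55 ≈ 0.0037879 - 7.4162*I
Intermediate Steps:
c(O, C) = -8 + C*O (c(O, C) = C*O - 8 = -8 + C*O)
A(w) = 1/(2*w)
y(H, h) = I*√55 (y(H, h) = √(-55) = I*√55)
A(132) - y(c(15, -9), -118) = (½)/132 - I*√55 = (½)*(1/132) - I*√55 = 1/264 - I*√55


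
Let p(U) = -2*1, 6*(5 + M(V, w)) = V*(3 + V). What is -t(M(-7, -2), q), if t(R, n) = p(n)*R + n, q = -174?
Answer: 520/3 ≈ 173.33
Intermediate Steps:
M(V, w) = -5 + V*(3 + V)/6 (M(V, w) = -5 + (V*(3 + V))/6 = -5 + V*(3 + V)/6)
p(U) = -2
t(R, n) = n - 2*R (t(R, n) = -2*R + n = n - 2*R)
-t(M(-7, -2), q) = -(-174 - 2*(-5 + (½)*(-7) + (⅙)*(-7)²)) = -(-174 - 2*(-5 - 7/2 + (⅙)*49)) = -(-174 - 2*(-5 - 7/2 + 49/6)) = -(-174 - 2*(-⅓)) = -(-174 + ⅔) = -1*(-520/3) = 520/3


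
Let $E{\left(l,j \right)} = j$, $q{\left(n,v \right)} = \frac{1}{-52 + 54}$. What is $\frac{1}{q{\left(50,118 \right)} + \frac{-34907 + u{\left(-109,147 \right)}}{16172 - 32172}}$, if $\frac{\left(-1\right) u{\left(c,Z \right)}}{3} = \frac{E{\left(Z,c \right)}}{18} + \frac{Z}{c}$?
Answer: $\frac{10464000}{28046651} \approx 0.37309$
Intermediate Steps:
$q{\left(n,v \right)} = \frac{1}{2}$
$u{\left(c,Z \right)} = - \frac{c}{6} - \frac{3 Z}{c}$ ($u{\left(c,Z \right)} = - 3 \left(\frac{c}{18} + \frac{Z}{c}\right) = - \frac{c}{6} - \frac{3 Z}{c}$)
$\frac{1}{q{\left(50,118 \right)} + \frac{-34907 + u{\left(-109,147 \right)}}{16172 - 32172}} = \frac{1}{\frac{1}{2} + \frac{-34907 - \left(- \frac{109}{6} + \frac{441}{-109}\right)}{16172 - 32172}} = \frac{1}{\frac{1}{2} + \frac{-34907 + \left(\frac{109}{6} - 441 \left(- \frac{1}{109}\right)\right)}{-16000}} = \frac{1}{\frac{1}{2} + \left(-34907 + \left(\frac{109}{6} + \frac{441}{109}\right)\right) \left(- \frac{1}{16000}\right)} = \frac{1}{\frac{1}{2} + \left(-34907 + \frac{14527}{654}\right) \left(- \frac{1}{16000}\right)} = \frac{1}{\frac{1}{2} - - \frac{22814651}{10464000}} = \frac{1}{\frac{1}{2} + \frac{22814651}{10464000}} = \frac{1}{\frac{28046651}{10464000}} = \frac{10464000}{28046651}$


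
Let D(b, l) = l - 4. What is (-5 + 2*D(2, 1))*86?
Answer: -946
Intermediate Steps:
D(b, l) = -4 + l
(-5 + 2*D(2, 1))*86 = (-5 + 2*(-4 + 1))*86 = (-5 + 2*(-3))*86 = (-5 - 6)*86 = -11*86 = -946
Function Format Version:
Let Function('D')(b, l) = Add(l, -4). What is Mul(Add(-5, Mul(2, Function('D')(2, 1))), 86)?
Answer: -946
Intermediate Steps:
Function('D')(b, l) = Add(-4, l)
Mul(Add(-5, Mul(2, Function('D')(2, 1))), 86) = Mul(Add(-5, Mul(2, Add(-4, 1))), 86) = Mul(Add(-5, Mul(2, -3)), 86) = Mul(Add(-5, -6), 86) = Mul(-11, 86) = -946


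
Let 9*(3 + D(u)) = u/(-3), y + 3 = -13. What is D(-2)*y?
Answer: 1264/27 ≈ 46.815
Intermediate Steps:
y = -16 (y = -3 - 13 = -16)
D(u) = -3 - u/27 (D(u) = -3 + (u/(-3))/9 = -3 + (u*(-1/3))/9 = -3 + (-u/3)/9 = -3 - u/27)
D(-2)*y = (-3 - 1/27*(-2))*(-16) = (-3 + 2/27)*(-16) = -79/27*(-16) = 1264/27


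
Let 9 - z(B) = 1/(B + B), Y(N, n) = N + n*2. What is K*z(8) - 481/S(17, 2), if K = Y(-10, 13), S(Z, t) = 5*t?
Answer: 949/10 ≈ 94.900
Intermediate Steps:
Y(N, n) = N + 2*n
z(B) = 9 - 1/(2*B) (z(B) = 9 - 1/(B + B) = 9 - 1/(2*B))
K = 16 (K = -10 + 2*13 = -10 + 26 = 16)
K*z(8) - 481/S(17, 2) = 16*(9 - 1/2/8) - 481/(5*2) = 16*(9 - 1/2*1/8) - 481/10 = 16*(9 - 1/16) - 481*1/10 = 16*(143/16) - 481/10 = 143 - 481/10 = 949/10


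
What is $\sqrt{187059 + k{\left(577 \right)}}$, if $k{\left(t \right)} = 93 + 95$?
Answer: $\sqrt{187247} \approx 432.72$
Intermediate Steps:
$k{\left(t \right)} = 188$
$\sqrt{187059 + k{\left(577 \right)}} = \sqrt{187059 + 188} = \sqrt{187247}$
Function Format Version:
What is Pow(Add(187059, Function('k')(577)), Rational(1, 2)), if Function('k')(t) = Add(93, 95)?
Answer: Pow(187247, Rational(1, 2)) ≈ 432.72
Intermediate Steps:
Function('k')(t) = 188
Pow(Add(187059, Function('k')(577)), Rational(1, 2)) = Pow(Add(187059, 188), Rational(1, 2)) = Pow(187247, Rational(1, 2))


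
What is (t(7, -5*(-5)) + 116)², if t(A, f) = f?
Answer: 19881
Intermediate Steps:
(t(7, -5*(-5)) + 116)² = (-5*(-5) + 116)² = (25 + 116)² = 141² = 19881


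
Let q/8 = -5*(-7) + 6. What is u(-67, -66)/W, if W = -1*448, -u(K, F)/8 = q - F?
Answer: 197/28 ≈ 7.0357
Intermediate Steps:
q = 328 (q = 8*(-5*(-7) + 6) = 8*(35 + 6) = 8*41 = 328)
u(K, F) = -2624 + 8*F (u(K, F) = -8*(328 - F) = -2624 + 8*F)
W = -448
u(-67, -66)/W = (-2624 + 8*(-66))/(-448) = (-2624 - 528)*(-1/448) = -3152*(-1/448) = 197/28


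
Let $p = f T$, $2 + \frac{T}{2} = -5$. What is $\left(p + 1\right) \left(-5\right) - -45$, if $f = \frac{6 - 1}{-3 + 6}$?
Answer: $\frac{470}{3} \approx 156.67$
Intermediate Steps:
$f = \frac{5}{3} \approx 1.6667$
$T = -14$ ($T = -4 + 2 \left(-5\right) = -4 - 10 = -14$)
$p = - \frac{70}{3}$ ($p = \frac{5}{3} \left(-14\right) = - \frac{70}{3} \approx -23.333$)
$\left(p + 1\right) \left(-5\right) - -45 = \left(- \frac{70}{3} + 1\right) \left(-5\right) - -45 = \left(- \frac{67}{3}\right) \left(-5\right) + 45 = \frac{335}{3} + 45 = \frac{470}{3}$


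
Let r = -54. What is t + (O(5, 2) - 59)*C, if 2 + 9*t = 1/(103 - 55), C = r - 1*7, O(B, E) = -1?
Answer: 1581025/432 ≈ 3659.8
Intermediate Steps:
C = -61 (C = -54 - 1*7 = -54 - 7 = -61)
t = -95/432 (t = -2/9 + 1/(9*(103 - 55)) = -2/9 + (⅑)/48 = -2/9 + (⅑)*(1/48) = -2/9 + 1/432 = -95/432 ≈ -0.21991)
t + (O(5, 2) - 59)*C = -95/432 + (-1 - 59)*(-61) = -95/432 - 60*(-61) = -95/432 + 3660 = 1581025/432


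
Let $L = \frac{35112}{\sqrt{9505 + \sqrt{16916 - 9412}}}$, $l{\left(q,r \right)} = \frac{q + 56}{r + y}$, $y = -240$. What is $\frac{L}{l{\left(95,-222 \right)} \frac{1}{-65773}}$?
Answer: $\frac{1066952768112}{151 \sqrt{9505 + 4 \sqrt{469}}} \approx 7.2148 \cdot 10^{7}$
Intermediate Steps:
$l{\left(q,r \right)} = \frac{56 + q}{-240 + r}$ ($l{\left(q,r \right)} = \frac{q + 56}{r - 240} = \frac{56 + q}{-240 + r}$)
$L = \frac{35112}{\sqrt{9505 + 4 \sqrt{469}}}$ ($L = \frac{35112}{\sqrt{9505 + \sqrt{7504}}} = \frac{35112}{\sqrt{9505 + 4 \sqrt{469}}} \approx 358.52$)
$\frac{L}{l{\left(95,-222 \right)} \frac{1}{-65773}} = \frac{35112 \frac{1}{\sqrt{9505 + 4 \sqrt{469}}}}{\frac{56 + 95}{-240 - 222} \frac{1}{-65773}} = \frac{35112 \frac{1}{\sqrt{9505 + 4 \sqrt{469}}}}{\frac{1}{-462} \cdot 151 \left(- \frac{1}{65773}\right)} = \frac{35112 \frac{1}{\sqrt{9505 + 4 \sqrt{469}}}}{\left(- \frac{1}{462}\right) 151 \left(- \frac{1}{65773}\right)} = \frac{35112 \frac{1}{\sqrt{9505 + 4 \sqrt{469}}}}{\left(- \frac{151}{462}\right) \left(- \frac{1}{65773}\right)} = \frac{35112 \frac{1}{\sqrt{9505 + 4 \sqrt{469}}}}{\frac{151}{30387126}} = \frac{35112}{\sqrt{9505 + 4 \sqrt{469}}} \cdot \frac{30387126}{151} = \frac{1066952768112}{151 \sqrt{9505 + 4 \sqrt{469}}}$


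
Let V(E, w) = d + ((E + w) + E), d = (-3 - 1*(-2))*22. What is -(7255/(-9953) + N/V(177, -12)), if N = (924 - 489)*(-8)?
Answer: 923951/79624 ≈ 11.604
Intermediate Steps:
d = -22 (d = (-3 + 2)*22 = -1*22 = -22)
V(E, w) = -22 + w + 2*E (V(E, w) = -22 + ((E + w) + E) = -22 + (w + 2*E) = -22 + w + 2*E)
N = -3480 (N = 435*(-8) = -3480)
-(7255/(-9953) + N/V(177, -12)) = -(7255/(-9953) - 3480/(-22 - 12 + 2*177)) = -(7255*(-1/9953) - 3480/(-22 - 12 + 354)) = -(-7255/9953 - 3480/320) = -(-7255/9953 - 3480*1/320) = -(-7255/9953 - 87/8) = -1*(-923951/79624) = 923951/79624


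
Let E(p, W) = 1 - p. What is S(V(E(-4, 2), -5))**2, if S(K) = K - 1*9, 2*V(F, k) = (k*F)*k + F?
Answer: 3136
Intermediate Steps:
V(F, k) = F/2 + F*k**2/2 (V(F, k) = ((k*F)*k + F)/2 = ((F*k)*k + F)/2 = (F*k**2 + F)/2 = (F + F*k**2)/2 = F/2 + F*k**2/2)
S(K) = -9 + K (S(K) = K - 9 = -9 + K)
S(V(E(-4, 2), -5))**2 = (-9 + (1 - 1*(-4))*(1 + (-5)**2)/2)**2 = (-9 + (1 + 4)*(1 + 25)/2)**2 = (-9 + (1/2)*5*26)**2 = (-9 + 65)**2 = 56**2 = 3136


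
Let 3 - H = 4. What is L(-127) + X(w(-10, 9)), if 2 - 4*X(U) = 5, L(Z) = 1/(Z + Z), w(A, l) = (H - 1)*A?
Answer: -383/508 ≈ -0.75394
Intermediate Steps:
H = -1 (H = 3 - 1*4 = 3 - 4 = -1)
w(A, l) = -2*A (w(A, l) = (-1 - 1)*A = -2*A)
L(Z) = 1/(2*Z)
X(U) = -¾ (X(U) = ½ - ¼*5 = ½ - 5/4 = -¾)
L(-127) + X(w(-10, 9)) = (½)/(-127) - ¾ = (½)*(-1/127) - ¾ = -1/254 - ¾ = -383/508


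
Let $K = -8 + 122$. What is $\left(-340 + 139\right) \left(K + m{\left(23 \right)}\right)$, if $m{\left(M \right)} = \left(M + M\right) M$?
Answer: $-235572$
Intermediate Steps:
$m{\left(M \right)} = 2 M^{2}$ ($m{\left(M \right)} = 2 M M = 2 M^{2}$)
$K = 114$
$\left(-340 + 139\right) \left(K + m{\left(23 \right)}\right) = \left(-340 + 139\right) \left(114 + 2 \cdot 23^{2}\right) = - 201 \left(114 + 2 \cdot 529\right) = - 201 \left(114 + 1058\right) = \left(-201\right) 1172 = -235572$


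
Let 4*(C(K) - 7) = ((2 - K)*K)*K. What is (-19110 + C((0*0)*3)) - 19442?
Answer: -38545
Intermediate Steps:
C(K) = 7 + K²*(2 - K)/4 (C(K) = 7 + (((2 - K)*K)*K)/4 = 7 + ((K*(2 - K))*K)/4 = 7 + (K²*(2 - K))/4 = 7 + K²*(2 - K)/4)
(-19110 + C((0*0)*3)) - 19442 = (-19110 + (7 + ((0*0)*3)²/2 - ((0*0)*3)³/4)) - 19442 = (-19110 + (7 + (0*3)²/2 - (0*3)³/4)) - 19442 = (-19110 + (7 + (½)*0² - ¼*0³)) - 19442 = (-19110 + (7 + (½)*0 - ¼*0)) - 19442 = (-19110 + (7 + 0 + 0)) - 19442 = (-19110 + 7) - 19442 = -19103 - 19442 = -38545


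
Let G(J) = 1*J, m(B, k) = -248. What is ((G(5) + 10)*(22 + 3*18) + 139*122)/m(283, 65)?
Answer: -9049/124 ≈ -72.976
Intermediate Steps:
G(J) = J
((G(5) + 10)*(22 + 3*18) + 139*122)/m(283, 65) = ((5 + 10)*(22 + 3*18) + 139*122)/(-248) = (15*(22 + 54) + 16958)*(-1/248) = (15*76 + 16958)*(-1/248) = (1140 + 16958)*(-1/248) = 18098*(-1/248) = -9049/124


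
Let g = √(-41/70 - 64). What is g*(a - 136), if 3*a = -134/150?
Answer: -4381*I*√316470/2250 ≈ -1095.4*I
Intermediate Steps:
g = I*√316470/70 (g = √(-41*1/70 - 64) = √(-41/70 - 64) = √(-4521/70) = I*√316470/70 ≈ 8.0365*I)
a = -67/225 (a = (-134/150)/3 = (-134*1/150)/3 = (⅓)*(-67/75) = -67/225 ≈ -0.29778)
g*(a - 136) = (I*√316470/70)*(-67/225 - 136) = (I*√316470/70)*(-30667/225) = -4381*I*√316470/2250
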